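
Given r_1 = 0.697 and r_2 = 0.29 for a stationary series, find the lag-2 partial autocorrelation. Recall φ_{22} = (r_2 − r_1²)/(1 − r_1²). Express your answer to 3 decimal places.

-0.381

φ_{22} = (r_2 − r_1²) / (1 − r_1²)
r_1² = (0.697)² = 0.485809
Numerator = 0.29 − 0.4858 = -0.1958; denominator = 1 − 0.4858 = 0.5142
φ_{22} = -0.1958 / 0.5142 = -0.381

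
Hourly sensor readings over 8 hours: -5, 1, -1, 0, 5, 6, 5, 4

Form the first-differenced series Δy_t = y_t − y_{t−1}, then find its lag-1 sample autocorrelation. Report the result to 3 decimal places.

-0.188

First differences Δy: 6, -2, 1, 5, 1, -1, -1
Mean of differences = 1.2857
Numerator Σ(Δy_t−Δȳ)(Δy_{t+1}−Δȳ) = -10.7959
Denominator Σ(Δy_t−Δȳ)² = 57.4286
r_1(Δy) = -10.7959 / 57.4286 = -0.188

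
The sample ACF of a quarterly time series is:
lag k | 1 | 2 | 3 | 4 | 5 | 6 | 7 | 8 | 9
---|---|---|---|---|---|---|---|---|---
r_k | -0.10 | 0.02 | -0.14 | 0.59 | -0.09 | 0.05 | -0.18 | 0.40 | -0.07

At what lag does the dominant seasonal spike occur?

4

The largest autocorrelation is r_4 = 0.59, with a weaker echo at lag 8 (0.40); the remaining lags stay at or below 0.05.
The dominant spike at lag 4 indicates a seasonal period of 4.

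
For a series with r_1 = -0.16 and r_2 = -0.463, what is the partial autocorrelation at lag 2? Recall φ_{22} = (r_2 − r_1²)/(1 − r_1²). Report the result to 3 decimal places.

-0.501

φ_{22} = (r_2 − r_1²) / (1 − r_1²)
r_1² = (-0.16)² = 0.0256
Numerator = -0.463 − 0.0256 = -0.4886; denominator = 1 − 0.0256 = 0.9744
φ_{22} = -0.4886 / 0.9744 = -0.501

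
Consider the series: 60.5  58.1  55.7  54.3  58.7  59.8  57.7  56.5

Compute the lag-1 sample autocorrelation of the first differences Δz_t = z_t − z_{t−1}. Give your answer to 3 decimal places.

0.198

First differences Δz: -2.4, -2.4, -1.4, 4.4, 1.1, -2.1, -1.2
Mean of differences = -0.5714
Numerator Σ(Δz_t−Δz̄)(Δz_{t+1}−Δz̄) = 7.4549
Denominator Σ(Δz_t−Δz̄)² = 37.6143
r_1(Δz) = 7.4549 / 37.6143 = 0.198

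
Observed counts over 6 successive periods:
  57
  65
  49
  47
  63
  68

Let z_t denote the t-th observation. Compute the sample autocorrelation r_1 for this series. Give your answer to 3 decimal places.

Mean z̄ = (57 + 65 + 49 + 47 + 63 + 68)/6 = 58.1667
Σ(z_t−z̄)(z_{t+1}−z̄) = (-7.9722) + (-62.6389) + (102.3611) + (-53.9722) + (47.5278) = 25.3056
Denominator Σ(z_t−z̄)² = 376.8333
r_1 = 25.3056 / 376.8333 = 0.067

0.067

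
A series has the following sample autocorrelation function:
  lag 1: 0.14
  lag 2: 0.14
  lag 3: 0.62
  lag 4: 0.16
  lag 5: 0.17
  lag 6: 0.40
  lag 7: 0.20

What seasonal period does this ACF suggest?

3

The largest autocorrelation is r_3 = 0.62, with a weaker echo at lag 6 (0.40); the remaining lags stay at or below 0.20.
The dominant spike at lag 3 indicates a seasonal period of 3.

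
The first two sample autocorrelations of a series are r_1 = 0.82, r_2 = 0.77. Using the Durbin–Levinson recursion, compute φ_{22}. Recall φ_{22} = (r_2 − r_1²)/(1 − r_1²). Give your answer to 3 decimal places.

0.298

φ_{22} = (r_2 − r_1²) / (1 − r_1²)
r_1² = (0.82)² = 0.6724
Numerator = 0.77 − 0.6724 = 0.0976; denominator = 1 − 0.6724 = 0.3276
φ_{22} = 0.0976 / 0.3276 = 0.298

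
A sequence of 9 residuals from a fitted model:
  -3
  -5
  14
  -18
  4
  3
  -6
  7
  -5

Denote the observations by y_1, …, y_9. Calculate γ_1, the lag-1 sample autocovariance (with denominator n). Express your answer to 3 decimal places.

Mean ȳ = (-3 − 5 + 14 − 18 + 4 + 3 − 6 + 7 − 5)/9 = -1.0000
Σ_{t=1}^{8}(y_t−ȳ)(y_{t+1}−ȳ) = -464.0000
γ_1 = -464.0000 / 9 = -51.556

-51.556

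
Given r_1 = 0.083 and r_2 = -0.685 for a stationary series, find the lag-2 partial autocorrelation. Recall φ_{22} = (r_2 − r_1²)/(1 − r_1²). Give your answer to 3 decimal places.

-0.697

φ_{22} = (r_2 − r_1²) / (1 − r_1²)
r_1² = (0.083)² = 0.006889
Numerator = -0.685 − 0.0069 = -0.6919; denominator = 1 − 0.0069 = 0.9931
φ_{22} = -0.6919 / 0.9931 = -0.697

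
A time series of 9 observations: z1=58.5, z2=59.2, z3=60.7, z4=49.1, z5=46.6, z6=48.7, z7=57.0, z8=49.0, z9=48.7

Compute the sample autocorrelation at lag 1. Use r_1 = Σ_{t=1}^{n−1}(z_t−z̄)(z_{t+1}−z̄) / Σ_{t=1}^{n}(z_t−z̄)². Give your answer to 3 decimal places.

0.349

Mean z̄ = (58.5 + 59.2 + 60.7 + 49.1 + 46.6 + 48.7 + 57.0 + 49.0 + 48.7)/9 = 53.0556
Numerator Σ_{t=1}^{8}(z_t−z̄)(z_{t+1}−z̄) = 88.3258
Denominator Σ(z_t−z̄)² = 253.1022
r_1 = 88.3258 / 253.1022 = 0.349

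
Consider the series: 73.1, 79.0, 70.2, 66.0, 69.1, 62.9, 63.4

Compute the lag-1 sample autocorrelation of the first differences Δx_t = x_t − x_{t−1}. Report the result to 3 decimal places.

-0.486

First differences Δx: 5.9, -8.8, -4.2, 3.1, -6.2, 0.5
Mean of differences = -1.6167
Numerator Σ(Δx_t−Δx̄)(Δx_{t+1}−Δx̄) = -78.9419
Denominator Σ(Δx_t−Δx̄)² = 162.5083
r_1(Δx) = -78.9419 / 162.5083 = -0.486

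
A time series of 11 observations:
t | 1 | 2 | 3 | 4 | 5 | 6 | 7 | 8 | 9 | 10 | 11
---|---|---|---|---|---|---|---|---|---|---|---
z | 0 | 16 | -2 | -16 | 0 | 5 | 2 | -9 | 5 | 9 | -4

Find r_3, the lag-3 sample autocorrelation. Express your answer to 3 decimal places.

Mean z̄ = (0 + 16 − 2 − 16 + 0 + 5 + 2 − 9 + 5 + 9 − 4)/11 = 0.5455
Numerator Σ_{t=1}^{8}(z_t−z̄)(z_{t+3}−z̄) = 45.9256
Denominator Σ(z_t−z̄)² = 744.7273
r_3 = 45.9256 / 744.7273 = 0.062

0.062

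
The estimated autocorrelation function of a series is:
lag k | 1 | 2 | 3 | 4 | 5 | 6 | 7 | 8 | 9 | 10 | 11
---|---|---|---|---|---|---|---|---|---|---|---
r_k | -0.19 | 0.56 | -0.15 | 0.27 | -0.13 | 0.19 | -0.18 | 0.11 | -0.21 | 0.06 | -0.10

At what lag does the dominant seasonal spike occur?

The largest autocorrelation is r_2 = 0.56, with weaker echoes at lags 4 (0.27) and 6 (0.19); the remaining lags stay at or below 0.11.
The dominant spike at lag 2 indicates a seasonal period of 2.

2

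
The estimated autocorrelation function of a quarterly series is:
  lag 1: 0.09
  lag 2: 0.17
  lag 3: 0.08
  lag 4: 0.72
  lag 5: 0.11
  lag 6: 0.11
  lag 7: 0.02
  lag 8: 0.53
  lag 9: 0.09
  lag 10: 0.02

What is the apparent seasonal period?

The largest autocorrelation is r_4 = 0.72, with a weaker echo at lag 8 (0.53); the remaining lags stay at or below 0.17.
The dominant spike at lag 4 indicates a seasonal period of 4.

4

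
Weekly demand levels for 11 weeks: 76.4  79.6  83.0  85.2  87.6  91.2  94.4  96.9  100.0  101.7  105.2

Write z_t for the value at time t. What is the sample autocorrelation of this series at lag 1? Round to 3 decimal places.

0.720

Mean z̄ = (76.4 + 79.6 + 83.0 + 85.2 + 87.6 + 91.2 + 94.4 + 96.9 + 100.0 + 101.7 + 105.2)/11 = 91.0182
Numerator Σ_{t=1}^{10}(z_t−z̄)(z_{t+1}−z̄) = 645.1488
Denominator Σ(z_t−z̄)² = 895.8564
r_1 = 645.1488 / 895.8564 = 0.720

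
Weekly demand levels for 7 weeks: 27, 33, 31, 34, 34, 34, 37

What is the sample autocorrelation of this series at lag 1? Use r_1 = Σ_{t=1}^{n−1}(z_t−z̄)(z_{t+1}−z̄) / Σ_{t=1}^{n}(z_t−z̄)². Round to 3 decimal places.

Mean z̄ = (27 + 33 + 31 + 34 + 34 + 34 + 37)/7 = 32.8571
Deviations from mean: -5.8571, 0.1429, -1.8571, 1.1429, 1.1429, 1.1429, 4.1429
Σ(z_t−z̄)(z_{t+1}−z̄) = (-0.8367) + (-0.2653) + (-2.1224) + (1.3061) + (1.3061) + (4.7347) = 4.1224
Denominator Σ(z_t−z̄)² = 58.8571
r_1 = 4.1224 / 58.8571 = 0.070

0.070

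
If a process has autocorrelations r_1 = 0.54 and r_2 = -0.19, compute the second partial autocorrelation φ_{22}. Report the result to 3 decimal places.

φ_{22} = (r_2 − r_1²) / (1 − r_1²)
r_1² = (0.54)² = 0.2916
Numerator = -0.19 − 0.2916 = -0.4816; denominator = 1 − 0.2916 = 0.7084
φ_{22} = -0.4816 / 0.7084 = -0.680

-0.680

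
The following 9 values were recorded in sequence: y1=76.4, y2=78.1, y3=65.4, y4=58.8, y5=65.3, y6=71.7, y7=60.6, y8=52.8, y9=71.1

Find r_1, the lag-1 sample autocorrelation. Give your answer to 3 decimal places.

Mean ȳ = (76.4 + 78.1 + 65.4 + 58.8 + 65.3 + 71.7 + 60.6 + 52.8 + 71.1)/9 = 66.6889
Numerator Σ_{t=1}^{8}(y_t−ȳ)(y_{t+1}−ȳ) = 103.0621
Denominator Σ(y_t−ȳ)² = 564.8889
r_1 = 103.0621 / 564.8889 = 0.182

0.182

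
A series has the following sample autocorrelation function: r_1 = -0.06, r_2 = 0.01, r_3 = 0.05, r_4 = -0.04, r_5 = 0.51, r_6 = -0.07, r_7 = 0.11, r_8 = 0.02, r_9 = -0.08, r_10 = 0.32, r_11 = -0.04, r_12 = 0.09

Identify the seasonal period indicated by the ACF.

The largest autocorrelation is r_5 = 0.51, with a weaker echo at lag 10 (0.32); the remaining lags stay at or below 0.11.
The dominant spike at lag 5 indicates a seasonal period of 5.

5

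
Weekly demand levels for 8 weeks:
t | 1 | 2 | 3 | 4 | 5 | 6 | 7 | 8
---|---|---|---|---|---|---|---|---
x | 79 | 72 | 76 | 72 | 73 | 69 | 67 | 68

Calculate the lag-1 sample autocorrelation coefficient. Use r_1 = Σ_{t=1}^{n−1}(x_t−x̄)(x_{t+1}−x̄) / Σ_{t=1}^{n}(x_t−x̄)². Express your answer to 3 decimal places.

Mean x̄ = (79 + 72 + 76 + 72 + 73 + 69 + 67 + 68)/8 = 72.0000
Deviations from mean: 7.0000, 0.0000, 4.0000, 0.0000, 1.0000, -3.0000, -5.0000, -4.0000
Σ(x_t−x̄)(x_{t+1}−x̄) = (0.0000) + (0.0000) + (0.0000) + (0.0000) + (-3.0000) + (15.0000) + (20.0000) = 32.0000
Denominator Σ(x_t−x̄)² = 116.0000
r_1 = 32.0000 / 116.0000 = 0.276

0.276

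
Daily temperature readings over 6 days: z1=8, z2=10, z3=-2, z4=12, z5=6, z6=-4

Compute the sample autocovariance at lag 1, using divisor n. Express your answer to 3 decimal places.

Mean z̄ = (8 + 10 − 2 + 12 + 6 − 4)/6 = 5.0000
Deviations: 3.0000, 5.0000, -7.0000, 7.0000, 1.0000, -9.0000
Σ_{t=1}^{5}(z_t−z̄)(z_{t+1}−z̄) = -71.0000
γ_1 = -71.0000 / 6 = -11.833

-11.833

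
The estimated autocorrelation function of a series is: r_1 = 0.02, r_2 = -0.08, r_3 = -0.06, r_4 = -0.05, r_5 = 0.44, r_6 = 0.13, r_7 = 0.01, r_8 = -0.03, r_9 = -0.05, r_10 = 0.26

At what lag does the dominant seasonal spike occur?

The largest autocorrelation is r_5 = 0.44, with a weaker echo at lag 10 (0.26); the remaining lags stay at or below 0.13.
The dominant spike at lag 5 indicates a seasonal period of 5.

5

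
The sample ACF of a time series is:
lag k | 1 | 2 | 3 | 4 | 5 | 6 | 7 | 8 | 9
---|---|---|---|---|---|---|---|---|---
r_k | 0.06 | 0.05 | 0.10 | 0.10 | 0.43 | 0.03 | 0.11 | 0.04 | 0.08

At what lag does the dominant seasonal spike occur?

The largest autocorrelation is r_5 = 0.43; the remaining lags stay at or below 0.11.
The dominant spike at lag 5 indicates a seasonal period of 5.

5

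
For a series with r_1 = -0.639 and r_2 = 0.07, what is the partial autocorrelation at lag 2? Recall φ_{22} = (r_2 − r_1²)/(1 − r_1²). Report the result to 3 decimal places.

-0.572

φ_{22} = (r_2 − r_1²) / (1 − r_1²)
r_1² = (-0.639)² = 0.408321
Numerator = 0.07 − 0.4083 = -0.3383; denominator = 1 − 0.4083 = 0.5917
φ_{22} = -0.3383 / 0.5917 = -0.572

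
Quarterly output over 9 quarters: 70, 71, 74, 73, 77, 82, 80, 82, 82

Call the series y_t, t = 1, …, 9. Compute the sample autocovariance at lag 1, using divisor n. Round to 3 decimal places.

14.106

Mean ȳ = (70 + 71 + 74 + 73 + 77 + 82 + 80 + 82 + 82)/9 = 76.7778
Σ_{t=1}^{8}(y_t−ȳ)(y_{t+1}−ȳ) = 126.9506
γ_1 = 126.9506 / 9 = 14.106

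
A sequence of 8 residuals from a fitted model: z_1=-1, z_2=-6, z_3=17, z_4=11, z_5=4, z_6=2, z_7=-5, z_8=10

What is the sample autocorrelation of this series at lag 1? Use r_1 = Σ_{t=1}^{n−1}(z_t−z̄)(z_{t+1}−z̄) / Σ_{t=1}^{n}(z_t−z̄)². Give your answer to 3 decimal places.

Mean z̄ = (-1 − 6 + 17 + 11 + 4 + 2 − 5 + 10)/8 = 4.0000
Σ(z_t−z̄)(z_{t+1}−z̄) = (50.0000) + (-130.0000) + (91.0000) + (0.0000) + (0.0000) + (18.0000) + (-54.0000) = -25.0000
Denominator Σ(z_t−z̄)² = 464.0000
r_1 = -25.0000 / 464.0000 = -0.054

-0.054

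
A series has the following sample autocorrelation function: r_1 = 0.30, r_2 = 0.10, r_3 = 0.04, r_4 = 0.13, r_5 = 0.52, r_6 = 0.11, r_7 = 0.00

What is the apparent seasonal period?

The largest autocorrelation is r_5 = 0.52; the remaining lags stay at or below 0.30. The elevated value at lag 1 (0.30), dropping to 0.10 at lag 2, reflects decaying short-term dependence rather than seasonality.
The dominant spike at lag 5 indicates a seasonal period of 5.

5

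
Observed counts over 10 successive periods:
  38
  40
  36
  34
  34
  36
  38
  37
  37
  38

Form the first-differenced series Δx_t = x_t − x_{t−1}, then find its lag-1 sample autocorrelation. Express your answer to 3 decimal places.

First differences Δx: 2, -4, -2, 0, 2, 2, -1, 0, 1
Mean of differences = 0.0000
Numerator Σ(Δx_t−Δx̄)(Δx_{t+1}−Δx̄) = 2.0000
Denominator Σ(Δx_t−Δx̄)² = 34.0000
r_1(Δx) = 2.0000 / 34.0000 = 0.059

0.059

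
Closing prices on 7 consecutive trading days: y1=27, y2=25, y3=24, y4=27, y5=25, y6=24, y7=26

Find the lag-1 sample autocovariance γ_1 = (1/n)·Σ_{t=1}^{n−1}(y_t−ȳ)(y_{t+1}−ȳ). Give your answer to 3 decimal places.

-0.455

Mean ȳ = (27 + 25 + 24 + 27 + 25 + 24 + 26)/7 = 25.4286
Σ_{t=1}^{6}(y_t−ȳ)(y_{t+1}−ȳ) = -3.1837
γ_1 = -3.1837 / 7 = -0.455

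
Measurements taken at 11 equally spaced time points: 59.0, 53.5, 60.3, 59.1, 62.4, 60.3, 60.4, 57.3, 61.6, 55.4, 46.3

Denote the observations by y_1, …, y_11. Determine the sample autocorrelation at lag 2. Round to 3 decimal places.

-0.044

Mean ȳ = (59.0 + 53.5 + 60.3 + 59.1 + 62.4 + 60.3 + 60.4 + 57.3 + 61.6 + 55.4 + 46.3)/11 = 57.7818
Numerator Σ_{t=1}^{9}(y_t−ȳ)(y_{t+2}−ȳ) = -9.4452
Denominator Σ(y_t−ȳ)² = 214.7364
r_2 = -9.4452 / 214.7364 = -0.044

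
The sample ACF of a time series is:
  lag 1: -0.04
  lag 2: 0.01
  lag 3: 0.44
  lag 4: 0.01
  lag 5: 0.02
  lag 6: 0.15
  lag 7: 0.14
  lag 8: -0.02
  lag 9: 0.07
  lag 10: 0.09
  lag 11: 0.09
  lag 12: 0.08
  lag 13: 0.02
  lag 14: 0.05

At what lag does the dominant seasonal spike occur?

3

The largest autocorrelation is r_3 = 0.44, with a weaker echo at lag 6 (0.15); the remaining lags stay at or below 0.14.
The dominant spike at lag 3 indicates a seasonal period of 3.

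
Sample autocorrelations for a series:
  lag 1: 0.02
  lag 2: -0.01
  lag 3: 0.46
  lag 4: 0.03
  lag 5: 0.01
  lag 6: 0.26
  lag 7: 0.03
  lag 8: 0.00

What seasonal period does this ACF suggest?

The largest autocorrelation is r_3 = 0.46, with a weaker echo at lag 6 (0.26); the remaining lags stay at or below 0.03.
The dominant spike at lag 3 indicates a seasonal period of 3.

3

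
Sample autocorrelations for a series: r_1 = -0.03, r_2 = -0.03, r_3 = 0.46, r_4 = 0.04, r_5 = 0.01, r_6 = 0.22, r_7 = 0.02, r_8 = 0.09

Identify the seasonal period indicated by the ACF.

3

The largest autocorrelation is r_3 = 0.46, with a weaker echo at lag 6 (0.22); the remaining lags stay at or below 0.09.
The dominant spike at lag 3 indicates a seasonal period of 3.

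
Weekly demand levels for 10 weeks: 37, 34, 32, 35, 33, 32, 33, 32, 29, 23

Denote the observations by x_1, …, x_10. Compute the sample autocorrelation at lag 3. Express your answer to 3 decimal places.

Mean x̄ = (37 + 34 + 32 + 35 + 33 + 32 + 33 + 32 + 29 + 23)/10 = 32.0000
Σ(x_t−x̄)(x_{t+3}−x̄) = (15.0000) + (2.0000) + (0.0000) + (3.0000) + (0.0000) + (0.0000) + (-9.0000) = 11.0000
Denominator Σ(x_t−x̄)² = 130.0000
r_3 = 11.0000 / 130.0000 = 0.085

0.085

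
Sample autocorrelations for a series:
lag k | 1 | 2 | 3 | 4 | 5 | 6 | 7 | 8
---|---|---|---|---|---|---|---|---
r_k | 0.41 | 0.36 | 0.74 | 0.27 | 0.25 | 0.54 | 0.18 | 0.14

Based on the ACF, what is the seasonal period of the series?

The largest autocorrelation is r_3 = 0.74, with a weaker echo at lag 6 (0.54); the remaining lags stay at or below 0.41. The elevated value at lag 1 (0.41), dropping to 0.36 at lag 2, reflects decaying short-term dependence rather than seasonality.
The dominant spike at lag 3 indicates a seasonal period of 3.

3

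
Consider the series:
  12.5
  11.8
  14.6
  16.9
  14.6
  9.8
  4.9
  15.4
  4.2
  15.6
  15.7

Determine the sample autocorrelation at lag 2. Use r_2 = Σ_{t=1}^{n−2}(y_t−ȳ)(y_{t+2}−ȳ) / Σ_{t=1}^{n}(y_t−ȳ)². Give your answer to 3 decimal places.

0.053

Mean ȳ = (12.5 + 11.8 + 14.6 + 16.9 + 14.6 + 9.8 + 4.9 + 15.4 + 4.2 + 15.6 + 15.7)/11 = 12.3636
Numerator Σ_{t=1}^{9}(y_t−ȳ)(y_{t+2}−ȳ) = 10.1646
Denominator Σ(y_t−ȳ)² = 190.6655
r_2 = 10.1646 / 190.6655 = 0.053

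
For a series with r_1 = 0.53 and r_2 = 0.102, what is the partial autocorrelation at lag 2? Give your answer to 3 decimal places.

φ_{22} = (r_2 − r_1²) / (1 − r_1²)
r_1² = (0.53)² = 0.2809
Numerator = 0.102 − 0.2809 = -0.1789; denominator = 1 − 0.2809 = 0.7191
φ_{22} = -0.1789 / 0.7191 = -0.249

-0.249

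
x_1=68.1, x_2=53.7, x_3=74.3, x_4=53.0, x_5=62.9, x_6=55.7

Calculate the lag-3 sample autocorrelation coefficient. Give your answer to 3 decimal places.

-0.376

Mean x̄ = (68.1 + 53.7 + 74.3 + 53.0 + 62.9 + 55.7)/6 = 61.2833
Deviations from mean: 6.8167, -7.5833, 13.0167, -8.2833, 1.6167, -5.5833
Numerator Σ_{t=1}^{3}(x_t−x̄)(x_{t+3}−x̄) = -141.4008
Denominator Σ(x_t−x̄)² = 375.8083
r_3 = -141.4008 / 375.8083 = -0.376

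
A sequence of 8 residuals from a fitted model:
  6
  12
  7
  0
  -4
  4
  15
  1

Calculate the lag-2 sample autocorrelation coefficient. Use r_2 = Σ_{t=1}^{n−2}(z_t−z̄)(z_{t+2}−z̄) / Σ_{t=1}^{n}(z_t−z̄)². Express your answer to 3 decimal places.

-0.471

Mean z̄ = (6 + 12 + 7 + 0 − 4 + 4 + 15 + 1)/8 = 5.1250
Deviations from mean: 0.8750, 6.8750, 1.8750, -5.1250, -9.1250, -1.1250, 9.8750, -4.1250
Σ(z_t−z̄)(z_{t+2}−z̄) = (1.6406) + (-35.2344) + (-17.1094) + (5.7656) + (-90.1094) + (4.6406) = -130.4063
Denominator Σ(z_t−z̄)² = 276.8750
r_2 = -130.4063 / 276.8750 = -0.471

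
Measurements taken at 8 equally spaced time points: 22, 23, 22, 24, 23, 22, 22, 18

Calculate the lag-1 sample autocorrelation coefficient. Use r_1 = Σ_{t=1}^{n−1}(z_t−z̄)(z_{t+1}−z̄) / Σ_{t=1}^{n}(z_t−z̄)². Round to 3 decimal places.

0.091

Mean z̄ = (22 + 23 + 22 + 24 + 23 + 22 + 22 + 18)/8 = 22.0000
Deviations from mean: 0.0000, 1.0000, 0.0000, 2.0000, 1.0000, 0.0000, 0.0000, -4.0000
Σ(z_t−z̄)(z_{t+1}−z̄) = (0.0000) + (0.0000) + (0.0000) + (2.0000) + (0.0000) + (0.0000) + (0.0000) = 2.0000
Denominator Σ(z_t−z̄)² = 22.0000
r_1 = 2.0000 / 22.0000 = 0.091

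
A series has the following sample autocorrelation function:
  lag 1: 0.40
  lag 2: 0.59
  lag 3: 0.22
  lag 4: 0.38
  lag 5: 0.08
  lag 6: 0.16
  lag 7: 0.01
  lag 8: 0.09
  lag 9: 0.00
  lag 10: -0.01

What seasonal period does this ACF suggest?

The largest autocorrelation is r_2 = 0.59; the remaining lags stay at or below 0.40.
The dominant spike at lag 2 indicates a seasonal period of 2.

2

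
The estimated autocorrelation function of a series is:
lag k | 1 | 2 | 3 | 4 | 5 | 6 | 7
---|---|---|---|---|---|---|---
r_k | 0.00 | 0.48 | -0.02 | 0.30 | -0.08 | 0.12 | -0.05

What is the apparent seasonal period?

2

The largest autocorrelation is r_2 = 0.48, with a weaker echo at lag 4 (0.30); the remaining lags stay at or below 0.12.
The dominant spike at lag 2 indicates a seasonal period of 2.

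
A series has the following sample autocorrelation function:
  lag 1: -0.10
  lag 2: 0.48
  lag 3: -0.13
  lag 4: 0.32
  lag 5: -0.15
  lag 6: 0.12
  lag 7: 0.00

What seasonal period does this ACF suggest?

2

The largest autocorrelation is r_2 = 0.48, with a weaker echo at lag 4 (0.32); the remaining lags stay at or below 0.12.
The dominant spike at lag 2 indicates a seasonal period of 2.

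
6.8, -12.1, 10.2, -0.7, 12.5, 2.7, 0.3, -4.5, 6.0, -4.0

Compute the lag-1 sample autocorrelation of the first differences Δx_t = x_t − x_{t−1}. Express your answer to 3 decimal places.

-0.706

First differences Δx: -18.9, 22.3, -10.9, 13.2, -9.8, -2.4, -4.8, 10.5, -10.0
Mean of differences = -1.2000
Numerator Σ(Δx_t−Δx̄)(Δx_{t+1}−Δx̄) = -1037.8600
Denominator Σ(Δx_t−Δx̄)² = 1469.6800
r_1(Δx) = -1037.8600 / 1469.6800 = -0.706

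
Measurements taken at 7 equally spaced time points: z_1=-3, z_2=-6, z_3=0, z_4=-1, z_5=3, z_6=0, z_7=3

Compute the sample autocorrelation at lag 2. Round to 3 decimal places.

Mean z̄ = (-3 − 6 + 0 − 1 + 3 + 0 + 3)/7 = -0.5714
Deviations from mean: -2.4286, -5.4286, 0.5714, -0.4286, 3.5714, 0.5714, 3.5714
Numerator Σ_{t=1}^{5}(z_t−z̄)(z_{t+2}−z̄) = 15.4898
Denominator Σ(z_t−z̄)² = 61.7143
r_2 = 15.4898 / 61.7143 = 0.251

0.251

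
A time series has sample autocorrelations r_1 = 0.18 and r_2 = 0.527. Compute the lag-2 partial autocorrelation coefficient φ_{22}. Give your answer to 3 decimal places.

φ_{22} = (r_2 − r_1²) / (1 − r_1²)
r_1² = (0.18)² = 0.0324
Numerator = 0.527 − 0.0324 = 0.4946; denominator = 1 − 0.0324 = 0.9676
φ_{22} = 0.4946 / 0.9676 = 0.511

0.511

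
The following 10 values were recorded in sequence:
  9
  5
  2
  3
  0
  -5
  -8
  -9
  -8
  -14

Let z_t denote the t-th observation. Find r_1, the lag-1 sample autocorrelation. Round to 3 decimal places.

Mean z̄ = (9 + 5 + 2 + 3 + 0 − 5 − 8 − 9 − 8 − 14)/10 = -2.5000
Numerator Σ_{t=1}^{9}(z_t−z̄)(z_{t+1}−z̄) = 300.7500
Denominator Σ(z_t−z̄)² = 486.5000
r_1 = 300.7500 / 486.5000 = 0.618

0.618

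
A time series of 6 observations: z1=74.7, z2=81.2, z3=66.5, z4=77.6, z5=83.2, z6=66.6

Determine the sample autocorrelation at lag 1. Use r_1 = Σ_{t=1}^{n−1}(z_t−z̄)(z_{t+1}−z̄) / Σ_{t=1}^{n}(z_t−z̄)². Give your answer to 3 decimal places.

Mean z̄ = (74.7 + 81.2 + 66.5 + 77.6 + 83.2 + 66.6)/6 = 74.9667
Deviations from mean: -0.2667, 6.2333, -8.4667, 2.6333, 8.2333, -8.3667
Σ(z_t−z̄)(z_{t+1}−z̄) = (-1.6622) + (-52.7756) + (-22.2956) + (21.6811) + (-68.8856) = -123.9378
Denominator Σ(z_t−z̄)² = 255.3333
r_1 = -123.9378 / 255.3333 = -0.485

-0.485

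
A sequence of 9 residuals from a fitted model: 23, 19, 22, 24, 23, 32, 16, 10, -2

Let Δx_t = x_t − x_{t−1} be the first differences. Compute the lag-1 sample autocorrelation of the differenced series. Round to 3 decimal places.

-0.066

First differences Δx: -4, 3, 2, -1, 9, -16, -6, -12
Mean of differences = -3.1250
Numerator Σ(Δx_t−Δx̄)(Δx_{t+1}−Δx̄) = -30.8906
Denominator Σ(Δx_t−Δx̄)² = 468.8750
r_1(Δx) = -30.8906 / 468.8750 = -0.066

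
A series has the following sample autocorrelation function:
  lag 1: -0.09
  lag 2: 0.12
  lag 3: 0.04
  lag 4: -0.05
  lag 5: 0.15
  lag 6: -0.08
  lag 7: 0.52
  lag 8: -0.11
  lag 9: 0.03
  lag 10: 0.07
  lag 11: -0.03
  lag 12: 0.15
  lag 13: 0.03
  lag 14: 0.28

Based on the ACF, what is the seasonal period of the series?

The largest autocorrelation is r_7 = 0.52, with a weaker echo at lag 14 (0.28); the remaining lags stay at or below 0.15.
The dominant spike at lag 7 indicates a seasonal period of 7.

7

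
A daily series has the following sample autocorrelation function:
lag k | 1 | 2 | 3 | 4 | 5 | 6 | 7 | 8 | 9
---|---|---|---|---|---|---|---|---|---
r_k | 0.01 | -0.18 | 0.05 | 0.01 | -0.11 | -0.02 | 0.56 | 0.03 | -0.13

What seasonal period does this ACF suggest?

7

The largest autocorrelation is r_7 = 0.56; the remaining lags stay at or below 0.05.
The dominant spike at lag 7 indicates a seasonal period of 7.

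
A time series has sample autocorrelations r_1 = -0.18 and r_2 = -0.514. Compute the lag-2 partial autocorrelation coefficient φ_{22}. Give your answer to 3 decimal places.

-0.565

φ_{22} = (r_2 − r_1²) / (1 − r_1²)
r_1² = (-0.18)² = 0.0324
Numerator = -0.514 − 0.0324 = -0.5464; denominator = 1 − 0.0324 = 0.9676
φ_{22} = -0.5464 / 0.9676 = -0.565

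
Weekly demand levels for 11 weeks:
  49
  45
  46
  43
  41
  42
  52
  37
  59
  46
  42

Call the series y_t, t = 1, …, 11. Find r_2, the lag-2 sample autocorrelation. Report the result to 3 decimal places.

0.128

Mean ȳ = (49 + 45 + 46 + 43 + 41 + 42 + 52 + 37 + 59 + 46 + 42)/11 = 45.6364
Numerator Σ_{t=1}^{9}(y_t−ȳ)(y_{t+2}−ȳ) = 46.0083
Denominator Σ(y_t−ȳ)² = 360.5455
r_2 = 46.0083 / 360.5455 = 0.128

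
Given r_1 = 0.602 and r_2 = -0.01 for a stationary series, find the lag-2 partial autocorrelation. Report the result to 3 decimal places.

φ_{22} = (r_2 − r_1²) / (1 − r_1²)
r_1² = (0.602)² = 0.362404
Numerator = -0.01 − 0.3624 = -0.3724; denominator = 1 − 0.3624 = 0.6376
φ_{22} = -0.3724 / 0.6376 = -0.584

-0.584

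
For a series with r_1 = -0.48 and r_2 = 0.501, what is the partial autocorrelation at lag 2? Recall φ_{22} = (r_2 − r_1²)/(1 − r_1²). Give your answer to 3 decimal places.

0.352

φ_{22} = (r_2 − r_1²) / (1 − r_1²)
r_1² = (-0.48)² = 0.2304
Numerator = 0.501 − 0.2304 = 0.2706; denominator = 1 − 0.2304 = 0.7696
φ_{22} = 0.2706 / 0.7696 = 0.352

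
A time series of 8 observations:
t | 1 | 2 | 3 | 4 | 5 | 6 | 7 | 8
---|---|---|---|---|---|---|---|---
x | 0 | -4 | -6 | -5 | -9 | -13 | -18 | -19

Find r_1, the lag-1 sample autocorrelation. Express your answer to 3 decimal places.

0.604

Mean x̄ = (0 − 4 − 6 − 5 − 9 − 13 − 18 − 19)/8 = -9.2500
Deviations from mean: 9.2500, 5.2500, 3.2500, 4.2500, 0.2500, -3.7500, -8.7500, -9.7500
Σ(x_t−x̄)(x_{t+1}−x̄) = (48.5625) + (17.0625) + (13.8125) + (1.0625) + (-0.9375) + (32.8125) + (85.3125) = 197.6875
Denominator Σ(x_t−x̄)² = 327.5000
r_1 = 197.6875 / 327.5000 = 0.604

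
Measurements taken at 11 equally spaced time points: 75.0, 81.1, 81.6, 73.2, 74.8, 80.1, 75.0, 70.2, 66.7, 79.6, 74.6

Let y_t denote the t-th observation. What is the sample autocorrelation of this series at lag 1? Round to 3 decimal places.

0.103

Mean ȳ = (75.0 + 81.1 + 81.6 + 73.2 + 74.8 + 80.1 + 75.0 + 70.2 + 66.7 + 79.6 + 74.6)/11 = 75.6273
Numerator Σ_{t=1}^{10}(y_t−ȳ)(y_{t+1}−ȳ) = 22.5674
Denominator Σ(y_t−ȳ)² = 218.9818
r_1 = 22.5674 / 218.9818 = 0.103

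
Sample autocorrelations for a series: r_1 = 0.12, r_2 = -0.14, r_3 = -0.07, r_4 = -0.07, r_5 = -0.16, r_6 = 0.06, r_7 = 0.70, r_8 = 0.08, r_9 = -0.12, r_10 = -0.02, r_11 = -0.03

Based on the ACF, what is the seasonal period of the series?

The largest autocorrelation is r_7 = 0.70; the remaining lags stay at or below 0.12.
The dominant spike at lag 7 indicates a seasonal period of 7.

7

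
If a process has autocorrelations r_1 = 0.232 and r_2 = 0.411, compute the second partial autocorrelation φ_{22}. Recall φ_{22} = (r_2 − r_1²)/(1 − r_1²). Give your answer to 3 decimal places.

φ_{22} = (r_2 − r_1²) / (1 − r_1²)
r_1² = (0.232)² = 0.053824
Numerator = 0.411 − 0.0538 = 0.3572; denominator = 1 − 0.0538 = 0.9462
φ_{22} = 0.3572 / 0.9462 = 0.377

0.377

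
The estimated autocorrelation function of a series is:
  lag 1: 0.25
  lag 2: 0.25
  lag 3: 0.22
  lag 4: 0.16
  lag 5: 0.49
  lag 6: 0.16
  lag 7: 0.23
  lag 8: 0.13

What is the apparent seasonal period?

The largest autocorrelation is r_5 = 0.49; the remaining lags stay at or below 0.25.
The dominant spike at lag 5 indicates a seasonal period of 5.

5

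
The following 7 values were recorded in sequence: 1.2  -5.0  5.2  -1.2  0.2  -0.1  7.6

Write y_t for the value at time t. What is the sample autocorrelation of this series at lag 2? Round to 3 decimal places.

0.074

Mean ȳ = (1.2 − 5.0 + 5.2 − 1.2 + 0.2 − 0.1 + 7.6)/7 = 1.1286
Deviations from mean: 0.0714, -6.1286, 4.0714, -2.3286, -0.9286, -1.2286, 6.4714
Numerator Σ_{t=1}^{5}(y_t−ȳ)(y_{t+2}−ȳ) = 7.6327
Denominator Σ(y_t−ȳ)² = 103.8143
r_2 = 7.6327 / 103.8143 = 0.074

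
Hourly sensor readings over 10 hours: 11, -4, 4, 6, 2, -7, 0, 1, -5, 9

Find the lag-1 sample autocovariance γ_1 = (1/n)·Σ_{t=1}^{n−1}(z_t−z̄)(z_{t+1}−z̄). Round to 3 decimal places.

-8.579

Mean z̄ = (11 − 4 + 4 + 6 + 2 − 7 + 0 + 1 − 5 + 9)/10 = 1.7000
Σ_{t=1}^{9}(z_t−z̄)(z_{t+1}−z̄) = -85.7900
γ_1 = -85.7900 / 10 = -8.579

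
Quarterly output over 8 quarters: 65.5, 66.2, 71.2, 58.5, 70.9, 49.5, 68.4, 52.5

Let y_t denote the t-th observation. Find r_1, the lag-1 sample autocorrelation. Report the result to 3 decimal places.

Mean ȳ = (65.5 + 66.2 + 71.2 + 58.5 + 70.9 + 49.5 + 68.4 + 52.5)/8 = 62.8375
Deviations from mean: 2.6625, 3.3625, 8.3625, -4.3375, 8.0625, -13.3375, 5.5625, -10.3375
Numerator Σ_{t=1}^{7}(y_t−ȳ)(y_{t+1}−ȳ) = -273.3977
Denominator Σ(y_t−ȳ)² = 487.8388
r_1 = -273.3977 / 487.8388 = -0.560

-0.560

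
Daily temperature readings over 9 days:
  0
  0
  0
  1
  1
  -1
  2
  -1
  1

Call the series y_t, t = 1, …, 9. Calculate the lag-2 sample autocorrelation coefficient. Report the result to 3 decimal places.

0.347

Mean ȳ = (0 + 0 + 0 + 1 + 1 − 1 + 2 − 1 + 1)/9 = 0.3333
Σ(y_t−ȳ)(y_{t+2}−ȳ) = (0.1111) + (-0.2222) + (-0.2222) + (-0.8889) + (1.1111) + (1.7778) + (1.1111) = 2.7778
Denominator Σ(y_t−ȳ)² = 8.0000
r_2 = 2.7778 / 8.0000 = 0.347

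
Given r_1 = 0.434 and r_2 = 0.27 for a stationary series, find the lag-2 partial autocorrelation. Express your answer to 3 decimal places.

φ_{22} = (r_2 − r_1²) / (1 − r_1²)
r_1² = (0.434)² = 0.188356
Numerator = 0.27 − 0.1884 = 0.0816; denominator = 1 − 0.1884 = 0.8116
φ_{22} = 0.0816 / 0.8116 = 0.101

0.101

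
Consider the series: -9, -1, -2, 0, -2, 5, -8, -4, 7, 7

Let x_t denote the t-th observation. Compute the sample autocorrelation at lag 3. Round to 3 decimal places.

-0.090

Mean x̄ = (-9 − 1 − 2 + 0 − 2 + 5 − 8 − 4 + 7 + 7)/10 = -0.7000
Σ(x_t−x̄)(x_{t+3}−x̄) = (-5.8100) + (0.3900) + (-7.4100) + (-5.1100) + (4.2900) + (43.8900) + (-56.2100) = -25.9700
Denominator Σ(x_t−x̄)² = 288.1000
r_3 = -25.9700 / 288.1000 = -0.090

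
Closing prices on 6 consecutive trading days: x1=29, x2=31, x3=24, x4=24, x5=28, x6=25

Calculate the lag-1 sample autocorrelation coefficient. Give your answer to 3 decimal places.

-0.005

Mean x̄ = (29 + 31 + 24 + 24 + 28 + 25)/6 = 26.8333
Deviations from mean: 2.1667, 4.1667, -2.8333, -2.8333, 1.1667, -1.8333
Numerator Σ_{t=1}^{5}(x_t−x̄)(x_{t+1}−x̄) = -0.1944
Denominator Σ(x_t−x̄)² = 42.8333
r_1 = -0.1944 / 42.8333 = -0.005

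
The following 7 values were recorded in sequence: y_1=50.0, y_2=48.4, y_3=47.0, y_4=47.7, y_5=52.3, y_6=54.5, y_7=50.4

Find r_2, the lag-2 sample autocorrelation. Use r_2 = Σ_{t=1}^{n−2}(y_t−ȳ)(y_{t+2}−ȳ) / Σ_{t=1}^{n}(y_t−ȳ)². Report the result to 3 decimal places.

Mean ȳ = (50.0 + 48.4 + 47.0 + 47.7 + 52.3 + 54.5 + 50.4)/7 = 50.0429
Deviations from mean: -0.0429, -1.6429, -3.0429, -2.3429, 2.2571, 4.4571, 0.3571
Σ(y_t−ȳ)(y_{t+2}−ȳ) = (0.1304) + (3.8490) + (-6.8682) + (-10.4424) + (0.8061) = -12.5251
Denominator Σ(y_t−ȳ)² = 42.5371
r_2 = -12.5251 / 42.5371 = -0.294

-0.294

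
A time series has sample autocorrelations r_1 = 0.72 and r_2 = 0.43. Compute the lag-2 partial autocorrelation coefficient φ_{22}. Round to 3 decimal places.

φ_{22} = (r_2 − r_1²) / (1 − r_1²)
r_1² = (0.72)² = 0.5184
Numerator = 0.43 − 0.5184 = -0.0884; denominator = 1 − 0.5184 = 0.4816
φ_{22} = -0.0884 / 0.4816 = -0.184

-0.184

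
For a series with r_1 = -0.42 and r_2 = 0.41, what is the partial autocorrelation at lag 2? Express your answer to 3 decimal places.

φ_{22} = (r_2 − r_1²) / (1 − r_1²)
r_1² = (-0.42)² = 0.1764
Numerator = 0.41 − 0.1764 = 0.2336; denominator = 1 − 0.1764 = 0.8236
φ_{22} = 0.2336 / 0.8236 = 0.284

0.284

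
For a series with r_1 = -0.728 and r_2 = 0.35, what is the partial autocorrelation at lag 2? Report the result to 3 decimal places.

-0.383

φ_{22} = (r_2 − r_1²) / (1 − r_1²)
r_1² = (-0.728)² = 0.529984
Numerator = 0.35 − 0.5300 = -0.1800; denominator = 1 − 0.5300 = 0.4700
φ_{22} = -0.1800 / 0.4700 = -0.383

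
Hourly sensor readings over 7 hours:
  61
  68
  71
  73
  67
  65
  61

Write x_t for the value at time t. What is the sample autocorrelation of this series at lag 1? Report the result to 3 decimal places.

0.295

Mean x̄ = (61 + 68 + 71 + 73 + 67 + 65 + 61)/7 = 66.5714
Deviations from mean: -5.5714, 1.4286, 4.4286, 6.4286, 0.4286, -1.5714, -5.5714
Σ(x_t−x̄)(x_{t+1}−x̄) = (-7.9592) + (6.3265) + (28.4694) + (2.7551) + (-0.6735) + (8.7551) = 37.6735
Denominator Σ(x_t−x̄)² = 127.7143
r_1 = 37.6735 / 127.7143 = 0.295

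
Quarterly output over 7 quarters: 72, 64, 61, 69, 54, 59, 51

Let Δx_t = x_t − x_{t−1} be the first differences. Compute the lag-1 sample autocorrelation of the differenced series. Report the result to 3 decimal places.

First differences Δx: -8, -3, 8, -15, 5, -8
Mean of differences = -3.5000
Numerator Σ(Δx_t−Δx̄)(Δx_{t+1}−Δx̄) = -264.7500
Denominator Σ(Δx_t−Δx̄)² = 377.5000
r_1(Δx) = -264.7500 / 377.5000 = -0.701

-0.701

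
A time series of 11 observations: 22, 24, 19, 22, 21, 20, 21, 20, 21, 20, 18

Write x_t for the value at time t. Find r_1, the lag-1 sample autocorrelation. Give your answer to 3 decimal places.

-0.090

Mean x̄ = (22 + 24 + 19 + 22 + 21 + 20 + 21 + 20 + 21 + 20 + 18)/11 = 20.7273
Numerator Σ_{t=1}^{10}(x_t−x̄)(x_{t+1}−x̄) = -2.3471
Denominator Σ(x_t−x̄)² = 26.1818
r_1 = -2.3471 / 26.1818 = -0.090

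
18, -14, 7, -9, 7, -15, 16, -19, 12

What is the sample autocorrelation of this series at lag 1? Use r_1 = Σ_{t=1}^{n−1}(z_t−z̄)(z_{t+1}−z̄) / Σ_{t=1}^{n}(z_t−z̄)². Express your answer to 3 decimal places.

-0.798

Mean z̄ = (18 − 14 + 7 − 9 + 7 − 15 + 16 − 19 + 12)/9 = 0.3333
Numerator Σ_{t=1}^{8}(z_t−z̄)(z_{t+1}−z̄) = -1344.1111
Denominator Σ(z_t−z̄)² = 1684.0000
r_1 = -1344.1111 / 1684.0000 = -0.798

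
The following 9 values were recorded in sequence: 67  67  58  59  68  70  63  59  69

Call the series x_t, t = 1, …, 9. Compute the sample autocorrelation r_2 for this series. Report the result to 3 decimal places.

Mean x̄ = (67 + 67 + 58 + 59 + 68 + 70 + 63 + 59 + 69)/9 = 64.4444
Numerator Σ_{t=1}^{7}(x_t−x̄)(x_{t+2}−x̄) = -125.5062
Denominator Σ(x_t−x̄)² = 180.2222
r_2 = -125.5062 / 180.2222 = -0.696

-0.696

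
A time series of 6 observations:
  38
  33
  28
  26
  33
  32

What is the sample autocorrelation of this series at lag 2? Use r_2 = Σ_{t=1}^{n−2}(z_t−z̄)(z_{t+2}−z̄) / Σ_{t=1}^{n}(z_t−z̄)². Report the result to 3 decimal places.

-0.420

Mean z̄ = (38 + 33 + 28 + 26 + 33 + 32)/6 = 31.6667
Deviations from mean: 6.3333, 1.3333, -3.6667, -5.6667, 1.3333, 0.3333
Σ(z_t−z̄)(z_{t+2}−z̄) = (-23.2222) + (-7.5556) + (-4.8889) + (-1.8889) = -37.5556
Denominator Σ(z_t−z̄)² = 89.3333
r_2 = -37.5556 / 89.3333 = -0.420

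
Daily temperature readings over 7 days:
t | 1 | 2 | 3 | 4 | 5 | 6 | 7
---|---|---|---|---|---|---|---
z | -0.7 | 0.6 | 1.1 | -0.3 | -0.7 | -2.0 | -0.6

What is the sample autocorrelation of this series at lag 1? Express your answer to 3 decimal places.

0.348

Mean z̄ = (-0.7 + 0.6 + 1.1 − 0.3 − 0.7 − 2.0 − 0.6)/7 = -0.3714
Deviations from mean: -0.3286, 0.9714, 1.4714, 0.0714, -0.3286, -1.6286, -0.2286
Numerator Σ_{t=1}^{6}(z_t−z̄)(z_{t+1}−z̄) = 2.0992
Denominator Σ(z_t−z̄)² = 6.0343
r_1 = 2.0992 / 6.0343 = 0.348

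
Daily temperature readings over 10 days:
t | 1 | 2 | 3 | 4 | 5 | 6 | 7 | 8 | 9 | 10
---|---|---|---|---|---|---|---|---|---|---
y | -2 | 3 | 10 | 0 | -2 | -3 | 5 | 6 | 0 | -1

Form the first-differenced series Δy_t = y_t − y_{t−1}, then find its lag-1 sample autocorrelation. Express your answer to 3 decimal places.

First differences Δy: 5, 7, -10, -2, -1, 8, 1, -6, -1
Mean of differences = 0.1111
Numerator Σ(Δy_t−Δȳ)(Δy_{t+1}−Δȳ) = -12.6790
Denominator Σ(Δy_t−Δȳ)² = 280.8889
r_1(Δy) = -12.6790 / 280.8889 = -0.045

-0.045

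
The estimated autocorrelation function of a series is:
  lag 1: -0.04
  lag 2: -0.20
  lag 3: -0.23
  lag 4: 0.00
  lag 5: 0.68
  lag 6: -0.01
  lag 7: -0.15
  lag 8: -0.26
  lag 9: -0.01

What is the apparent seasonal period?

5

The largest autocorrelation is r_5 = 0.68; the remaining lags stay at or below 0.00.
The dominant spike at lag 5 indicates a seasonal period of 5.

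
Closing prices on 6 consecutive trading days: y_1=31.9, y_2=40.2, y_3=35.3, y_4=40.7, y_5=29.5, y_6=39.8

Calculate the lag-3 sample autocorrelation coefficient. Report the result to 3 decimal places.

-0.436

Mean ȳ = (31.9 + 40.2 + 35.3 + 40.7 + 29.5 + 39.8)/6 = 36.2333
Σ(y_t−ȳ)(y_{t+3}−ȳ) = (-19.3556) + (-26.7089) + (-3.3289) = -49.3933
Denominator Σ(y_t−ȳ)² = 113.3933
r_3 = -49.3933 / 113.3933 = -0.436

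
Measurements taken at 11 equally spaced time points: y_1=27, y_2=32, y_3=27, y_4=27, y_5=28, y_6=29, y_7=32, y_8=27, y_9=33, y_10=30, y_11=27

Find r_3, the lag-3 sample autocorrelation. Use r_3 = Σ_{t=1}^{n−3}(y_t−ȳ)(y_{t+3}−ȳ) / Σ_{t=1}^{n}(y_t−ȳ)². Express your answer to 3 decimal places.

0.071

Mean ȳ = (27 + 32 + 27 + 27 + 28 + 29 + 32 + 27 + 33 + 30 + 27)/11 = 29.0000
Numerator Σ_{t=1}^{8}(y_t−ȳ)(y_{t+3}−ȳ) = 4.0000
Denominator Σ(y_t−ȳ)² = 56.0000
r_3 = 4.0000 / 56.0000 = 0.071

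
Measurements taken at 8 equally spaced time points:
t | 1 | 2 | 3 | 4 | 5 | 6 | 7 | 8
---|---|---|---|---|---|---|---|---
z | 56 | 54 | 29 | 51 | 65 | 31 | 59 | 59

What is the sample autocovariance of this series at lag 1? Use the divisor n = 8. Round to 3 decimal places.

Mean z̄ = (56 + 54 + 29 + 51 + 65 + 31 + 59 + 59)/8 = 50.5000
Deviations: 5.5000, 3.5000, -21.5000, 0.5000, 14.5000, -19.5000, 8.5000, 8.5000
Σ_{t=1}^{7}(z_t−z̄)(z_{t+1}−z̄) = -435.7500
γ_1 = -435.7500 / 8 = -54.469

-54.469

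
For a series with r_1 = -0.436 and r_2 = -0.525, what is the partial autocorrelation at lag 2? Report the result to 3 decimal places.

-0.883

φ_{22} = (r_2 − r_1²) / (1 − r_1²)
r_1² = (-0.436)² = 0.190096
Numerator = -0.525 − 0.1901 = -0.7151; denominator = 1 − 0.1901 = 0.8099
φ_{22} = -0.7151 / 0.8099 = -0.883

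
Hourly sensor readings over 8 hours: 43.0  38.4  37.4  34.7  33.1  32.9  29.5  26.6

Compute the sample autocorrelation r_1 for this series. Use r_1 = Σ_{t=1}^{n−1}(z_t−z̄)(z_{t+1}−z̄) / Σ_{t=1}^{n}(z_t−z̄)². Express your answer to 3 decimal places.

0.503

Mean z̄ = (43.0 + 38.4 + 37.4 + 34.7 + 33.1 + 32.9 + 29.5 + 26.6)/8 = 34.4500
Deviations from mean: 8.5500, 3.9500, 2.9500, 0.2500, -1.3500, -1.5500, -4.9500, -7.8500
Numerator Σ_{t=1}^{7}(z_t−z̄)(z_{t+1}−z̄) = 94.4475
Denominator Σ(z_t−z̄)² = 187.8200
r_1 = 94.4475 / 187.8200 = 0.503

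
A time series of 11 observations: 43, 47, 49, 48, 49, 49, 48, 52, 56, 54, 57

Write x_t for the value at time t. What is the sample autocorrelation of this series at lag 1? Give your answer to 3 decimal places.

0.522

Mean x̄ = (43 + 47 + 49 + 48 + 49 + 49 + 48 + 52 + 56 + 54 + 57)/11 = 50.1818
Numerator Σ_{t=1}^{10}(x_t−x̄)(x_{t+1}−x̄) = 90.6033
Denominator Σ(x_t−x̄)² = 173.6364
r_1 = 90.6033 / 173.6364 = 0.522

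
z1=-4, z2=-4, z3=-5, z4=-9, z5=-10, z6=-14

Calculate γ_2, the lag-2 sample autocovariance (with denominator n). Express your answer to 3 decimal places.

1.185

Mean z̄ = (-4 − 4 − 5 − 9 − 10 − 14)/6 = -7.6667
Deviations: 3.6667, 3.6667, 2.6667, -1.3333, -2.3333, -6.3333
Σ_{t=1}^{4}(z_t−z̄)(z_{t+2}−z̄) = 7.1111
γ_2 = 7.1111 / 6 = 1.185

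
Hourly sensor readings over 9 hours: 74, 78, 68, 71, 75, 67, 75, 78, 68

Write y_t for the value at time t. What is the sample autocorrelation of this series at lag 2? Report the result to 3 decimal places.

Mean ȳ = (74 + 78 + 68 + 71 + 75 + 67 + 75 + 78 + 68)/9 = 72.6667
Σ(y_t−ȳ)(y_{t+2}−ȳ) = (-6.2222) + (-8.8889) + (-10.8889) + (9.4444) + (5.4444) + (-30.2222) + (-10.8889) = -52.2222
Denominator Σ(y_t−ȳ)² = 148.0000
r_2 = -52.2222 / 148.0000 = -0.353

-0.353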